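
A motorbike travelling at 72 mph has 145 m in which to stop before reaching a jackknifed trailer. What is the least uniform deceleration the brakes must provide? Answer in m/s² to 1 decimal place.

Required deceleration ≈ 3.6 m/s²

72 mph × 0.44704 = 32.1869 m/s.
v² = 2a·d ⇒ a = v²/(2d) = 32.1869² / (2 × 145.000) = 1035.997 / 290.000 = 3.5724 m/s².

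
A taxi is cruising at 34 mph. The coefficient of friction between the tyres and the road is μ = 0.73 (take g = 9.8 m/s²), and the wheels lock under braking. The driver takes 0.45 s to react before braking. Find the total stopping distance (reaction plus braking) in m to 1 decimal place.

Total stopping distance ≈ 23.0 m

34 mph × 0.44704 = 15.1994 m/s.
a = μg = 0.73 × 9.8 = 7.154 m/s².
Reaction distance = v·t_r = 15.1994 × 0.45 = 6.840 m.
Braking distance = v²/(2a) = 15.1994² / (2 × 7.154) = 231.022 / 14.308 = 16.146 m.
Total = 6.840 + 16.146 = 22.986 m.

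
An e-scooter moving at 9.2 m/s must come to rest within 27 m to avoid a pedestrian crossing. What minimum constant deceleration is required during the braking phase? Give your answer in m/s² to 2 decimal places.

v² = 2a·d ⇒ a = v²/(2d) = 9.2000² / (2 × 27.000) = 84.640 / 54.000 = 1.5674 m/s².

Required deceleration ≈ 1.57 m/s²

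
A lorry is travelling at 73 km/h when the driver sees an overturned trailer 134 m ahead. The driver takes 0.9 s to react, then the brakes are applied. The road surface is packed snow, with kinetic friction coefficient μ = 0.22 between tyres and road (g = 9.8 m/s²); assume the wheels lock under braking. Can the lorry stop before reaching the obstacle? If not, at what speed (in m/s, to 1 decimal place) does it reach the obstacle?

Yes — it stops about 20.4 m short of the obstacle, so it never reaches it

73 km/h ÷ 3.6 = 20.2778 m/s.
a = μg = 0.22 × 9.8 = 2.156 m/s².
Reaction distance = 20.2778 × 0.9 = 18.250 m.
Braking distance = v²/(2a) = 411.189 / 4.312 = 95.359 m.
Total stopping distance = 18.250 + 95.359 = 113.609 m, vs 134 m available — it stops with 134 − 113.609 = 20.391 m to spare.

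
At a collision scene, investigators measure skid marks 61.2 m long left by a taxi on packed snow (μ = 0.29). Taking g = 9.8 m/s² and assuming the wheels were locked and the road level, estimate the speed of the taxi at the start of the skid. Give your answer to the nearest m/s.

Deceleration a = μg = 0.29 × 9.8 = 2.842 m/s².
v = √(2a·d) = √(2 × 2.842 × 61.2) = √347.861 = 18.6510 m/s.

Initial speed ≈ 19 m/s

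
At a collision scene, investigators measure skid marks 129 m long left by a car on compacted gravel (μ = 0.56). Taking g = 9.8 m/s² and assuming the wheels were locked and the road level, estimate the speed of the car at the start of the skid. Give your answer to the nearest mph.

Deceleration a = μg = 0.56 × 9.8 = 5.488 m/s².
v = √(2a·d) = √(2 × 5.488 × 129) = √1415.904 = 37.6285 m/s.
= 37.6285 ÷ 0.44704 = 84.173 mph.

Initial speed ≈ 84 mph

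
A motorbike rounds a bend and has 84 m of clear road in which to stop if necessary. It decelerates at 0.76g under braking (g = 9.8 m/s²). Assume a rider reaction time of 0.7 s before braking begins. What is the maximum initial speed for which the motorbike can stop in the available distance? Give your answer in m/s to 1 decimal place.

a = 0.76 × 9.8 = 7.448 m/s².
Stopping distance: v·t_r + v²/(2a) = 84 with t_r = 0.7 s and a = 7.448 m/s².
So v² + 10.427 v − 1251.26 = 0.
Positive root: v = −a·t_r + √((a·t_r)² + 2a·d) = −5.214 + √(27.186 + 1251.26) = 30.5414 m/s.

Maximum speed ≈ 30.5 m/s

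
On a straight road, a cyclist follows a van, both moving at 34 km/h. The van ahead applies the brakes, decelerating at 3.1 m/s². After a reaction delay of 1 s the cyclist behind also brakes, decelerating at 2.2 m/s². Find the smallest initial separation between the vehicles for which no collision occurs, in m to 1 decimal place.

34 km/h ÷ 3.6 = 9.4444 m/s.
Leader travels v²/(2a_L) = 89.197 / 6.200 = 14.387 m before stopping.
Follower covers v·t_r = 9.4444 × 1 = 9.444 m while reacting, then v²/(2a_F) = 89.197 / 4.400 = 20.272 m while braking, for a total of 9.444 + 20.272 = 29.716 m.
Since a_F ≤ a_L and the follower starts braking later, the follower is never slower than the leader, so the closest approach is when both have stopped.
Minimum gap = 29.716 − 14.387 = 15.329 m.

Minimum gap ≈ 15.3 m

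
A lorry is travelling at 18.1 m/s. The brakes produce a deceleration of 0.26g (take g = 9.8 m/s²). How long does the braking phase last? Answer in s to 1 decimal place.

a = 0.26 × 9.8 = 2.548 m/s².
Braking time = v/a = 18.1000 / 2.548 = 7.104 s.

Braking time ≈ 7.1 s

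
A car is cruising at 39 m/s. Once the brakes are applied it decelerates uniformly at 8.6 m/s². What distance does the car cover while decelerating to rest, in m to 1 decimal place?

Braking distance = v²/(2a) = 39.0000² / (2 × 8.600) = 1521.000 / 17.200 = 88.430 m.

Braking distance ≈ 88.4 m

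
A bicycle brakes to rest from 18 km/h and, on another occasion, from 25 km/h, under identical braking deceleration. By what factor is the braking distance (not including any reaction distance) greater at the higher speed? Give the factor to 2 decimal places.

Factor ≈ 1.93

Braking distance d = v²/(2a), so with a fixed, d ∝ v².
Factor = (25/18)² = 1.3889² = 1.9290.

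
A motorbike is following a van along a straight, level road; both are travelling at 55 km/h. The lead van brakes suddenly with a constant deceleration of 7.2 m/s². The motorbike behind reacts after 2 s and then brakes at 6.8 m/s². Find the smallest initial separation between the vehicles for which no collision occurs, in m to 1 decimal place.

55 km/h ÷ 3.6 = 15.2778 m/s.
Leader travels v²/(2a_L) = 233.411 / 14.400 = 16.209 m before stopping.
Follower covers v·t_r = 15.2778 × 2 = 30.556 m while reacting, then v²/(2a_F) = 233.411 / 13.600 = 17.163 m while braking, for a total of 30.556 + 17.163 = 47.719 m.
Since a_F ≤ a_L and the follower starts braking later, the follower is never slower than the leader, so the closest approach is when both have stopped.
Minimum gap = 47.719 − 16.209 = 31.510 m.

Minimum gap ≈ 31.5 m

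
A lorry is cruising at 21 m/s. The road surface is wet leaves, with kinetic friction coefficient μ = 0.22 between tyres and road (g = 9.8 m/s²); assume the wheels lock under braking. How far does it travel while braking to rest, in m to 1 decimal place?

a = μg = 0.22 × 9.8 = 2.156 m/s².
Braking distance = v²/(2a) = 21.0000² / (2 × 2.156) = 441.000 / 4.312 = 102.273 m.

Braking distance ≈ 102.3 m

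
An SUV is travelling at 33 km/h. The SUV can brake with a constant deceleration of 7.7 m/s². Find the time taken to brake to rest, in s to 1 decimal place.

33 km/h ÷ 3.6 = 9.1667 m/s.
Braking time = v/a = 9.1667 / 7.700 = 1.190 s.

Braking time ≈ 1.2 s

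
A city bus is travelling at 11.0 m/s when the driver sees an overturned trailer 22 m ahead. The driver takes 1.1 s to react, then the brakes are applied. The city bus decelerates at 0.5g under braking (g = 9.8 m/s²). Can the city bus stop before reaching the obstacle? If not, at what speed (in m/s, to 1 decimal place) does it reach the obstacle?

No — it strikes the obstacle at 4.9 m/s

a = 0.5 × 9.8 = 4.900 m/s².
Reaction distance = 11.0000 × 1.1 = 12.100 m.
Braking distance needed to stop: v²/(2a) = 121.000 / 9.800 = 12.347 m, so total needed = 12.100 + 12.347 = 24.447 m > 22 m — it cannot stop.
Distance remaining when braking begins: 22 − 12.100 = 9.900 m.
v² = v₀² − 2a·d = 121.000 − 2 × 4.900 × 9.900 = 23.980 m²/s².
v = √23.980 = 4.897 m/s.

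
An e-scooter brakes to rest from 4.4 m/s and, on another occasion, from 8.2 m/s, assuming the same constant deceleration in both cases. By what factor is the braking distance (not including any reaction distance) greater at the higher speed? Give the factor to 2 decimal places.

Braking distance d = v²/(2a), so with a fixed, d ∝ v².
Factor = (8.2/4.4)² = 1.8636² = 3.4730.

Factor ≈ 3.47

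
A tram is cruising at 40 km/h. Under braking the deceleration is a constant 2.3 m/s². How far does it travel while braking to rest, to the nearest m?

40 km/h ÷ 3.6 = 11.1111 m/s.
Braking distance = v²/(2a) = 11.1111² / (2 × 2.300) = 123.457 / 4.600 = 26.838 m.

Braking distance ≈ 27 m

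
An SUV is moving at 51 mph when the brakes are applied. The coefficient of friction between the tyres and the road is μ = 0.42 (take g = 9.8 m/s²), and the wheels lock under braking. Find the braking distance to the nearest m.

Braking distance ≈ 63 m

51 mph × 0.44704 = 22.7990 m/s.
a = μg = 0.42 × 9.8 = 4.116 m/s².
Braking distance = v²/(2a) = 22.7990² / (2 × 4.116) = 519.794 / 8.232 = 63.143 m.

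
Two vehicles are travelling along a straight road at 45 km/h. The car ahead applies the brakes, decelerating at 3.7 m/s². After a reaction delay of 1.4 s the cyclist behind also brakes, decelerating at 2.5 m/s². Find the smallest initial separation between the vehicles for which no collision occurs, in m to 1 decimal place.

Minimum gap ≈ 27.6 m

45 km/h ÷ 3.6 = 12.5000 m/s.
Leader travels v²/(2a_L) = 156.250 / 7.400 = 21.115 m before stopping.
Follower covers v·t_r = 12.5000 × 1.4 = 17.500 m while reacting, then v²/(2a_F) = 156.250 / 5.000 = 31.250 m while braking, for a total of 17.500 + 31.250 = 48.750 m.
Since a_F ≤ a_L and the follower starts braking later, the follower is never slower than the leader, so the closest approach is when both have stopped.
Minimum gap = 48.750 − 21.115 = 27.635 m.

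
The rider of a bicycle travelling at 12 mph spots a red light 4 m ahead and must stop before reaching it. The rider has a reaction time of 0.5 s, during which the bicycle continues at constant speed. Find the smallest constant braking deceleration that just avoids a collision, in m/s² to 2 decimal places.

12 mph × 0.44704 = 5.3645 m/s.
Distance covered during reaction = 5.3645 × 0.5 = 2.682 m.
Distance available for braking: 4 − 2.682 = 1.318 m.
v² = 2a·d ⇒ a = v²/(2d) = 5.3645² / (2 × 1.318) = 28.778 / 2.636 = 10.9173 m/s².

Required deceleration ≈ 10.92 m/s²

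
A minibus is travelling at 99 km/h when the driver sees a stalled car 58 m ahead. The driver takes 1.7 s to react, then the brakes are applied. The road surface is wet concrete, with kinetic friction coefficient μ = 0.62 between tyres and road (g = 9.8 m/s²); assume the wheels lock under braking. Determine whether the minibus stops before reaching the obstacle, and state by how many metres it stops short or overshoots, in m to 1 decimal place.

99 km/h ÷ 3.6 = 27.5000 m/s.
a = μg = 0.62 × 9.8 = 6.076 m/s².
Reaction distance = 27.5000 × 1.7 = 46.750 m.
Braking distance = v²/(2a) = 756.250 / 12.152 = 62.233 m.
Total stopping distance = 46.750 + 62.233 = 108.983 m, vs 58 m available — it cannot stop in time and overshoots by 108.983 − 58 = 50.983 m.

No — it overshoots by 51.0 m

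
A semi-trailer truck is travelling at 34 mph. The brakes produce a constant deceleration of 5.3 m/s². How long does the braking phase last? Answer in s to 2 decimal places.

34 mph × 0.44704 = 15.1994 m/s.
Braking time = v/a = 15.1994 / 5.300 = 2.868 s.

Braking time ≈ 2.87 s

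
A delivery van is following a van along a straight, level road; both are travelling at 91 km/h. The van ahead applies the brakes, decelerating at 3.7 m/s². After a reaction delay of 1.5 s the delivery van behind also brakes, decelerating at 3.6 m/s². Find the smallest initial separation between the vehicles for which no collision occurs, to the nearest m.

91 km/h ÷ 3.6 = 25.2778 m/s.
Leader travels v²/(2a_L) = 638.967 / 7.400 = 86.347 m before stopping.
Follower covers v·t_r = 25.2778 × 1.5 = 37.917 m while reacting, then v²/(2a_F) = 638.967 / 7.200 = 88.745 m while braking, for a total of 37.917 + 88.745 = 126.662 m.
Since a_F ≤ a_L and the follower starts braking later, the follower is never slower than the leader, so the closest approach is when both have stopped.
Minimum gap = 126.662 − 86.347 = 40.315 m.

Minimum gap ≈ 40 m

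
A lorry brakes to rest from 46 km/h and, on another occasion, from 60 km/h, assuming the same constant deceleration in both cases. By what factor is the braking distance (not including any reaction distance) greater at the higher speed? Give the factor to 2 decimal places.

Braking distance d = v²/(2a), so with a fixed, d ∝ v².
Factor = (60/46)² = 1.3043² = 1.7012.

Factor ≈ 1.70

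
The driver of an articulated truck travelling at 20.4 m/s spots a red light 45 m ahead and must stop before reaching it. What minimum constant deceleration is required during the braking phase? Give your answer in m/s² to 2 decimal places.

v² = 2a·d ⇒ a = v²/(2d) = 20.4000² / (2 × 45.000) = 416.160 / 90.000 = 4.6240 m/s².

Required deceleration ≈ 4.62 m/s²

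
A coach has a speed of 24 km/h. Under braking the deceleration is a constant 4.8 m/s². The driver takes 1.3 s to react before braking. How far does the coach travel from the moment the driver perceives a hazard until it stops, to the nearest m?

24 km/h ÷ 3.6 = 6.6667 m/s.
Reaction distance = v·t_r = 6.6667 × 1.3 = 8.667 m.
Braking distance = v²/(2a) = 6.6667² / (2 × 4.800) = 44.445 / 9.600 = 4.630 m.
Total = 8.667 + 4.630 = 13.297 m.

Total stopping distance ≈ 13 m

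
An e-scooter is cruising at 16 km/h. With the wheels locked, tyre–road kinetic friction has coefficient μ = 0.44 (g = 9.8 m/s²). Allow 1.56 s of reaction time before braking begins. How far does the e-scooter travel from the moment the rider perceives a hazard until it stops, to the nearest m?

Total stopping distance ≈ 9 m

16 km/h ÷ 3.6 = 4.4444 m/s.
a = μg = 0.44 × 9.8 = 4.312 m/s².
Reaction distance = v·t_r = 4.4444 × 1.56 = 6.933 m.
Braking distance = v²/(2a) = 4.4444² / (2 × 4.312) = 19.753 / 8.624 = 2.290 m.
Total = 6.933 + 2.290 = 9.223 m.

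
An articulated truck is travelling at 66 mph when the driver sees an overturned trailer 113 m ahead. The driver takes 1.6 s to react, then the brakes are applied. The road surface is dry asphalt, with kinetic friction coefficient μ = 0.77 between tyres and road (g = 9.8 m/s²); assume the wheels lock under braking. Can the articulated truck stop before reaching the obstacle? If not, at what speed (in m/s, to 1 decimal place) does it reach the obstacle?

Yes — it stops about 8.1 m short of the obstacle, so it never reaches it

66 mph × 0.44704 = 29.5046 m/s.
a = μg = 0.77 × 9.8 = 7.546 m/s².
Reaction distance = 29.5046 × 1.6 = 47.207 m.
Braking distance = v²/(2a) = 870.521 / 15.092 = 57.681 m.
Total stopping distance = 47.207 + 57.681 = 104.888 m, vs 113 m available — it stops with 113 − 104.888 = 8.112 m to spare.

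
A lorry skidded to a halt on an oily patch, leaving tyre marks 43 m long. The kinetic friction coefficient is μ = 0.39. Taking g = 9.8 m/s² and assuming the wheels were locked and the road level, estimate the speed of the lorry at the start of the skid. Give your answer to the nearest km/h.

Deceleration a = μg = 0.39 × 9.8 = 3.822 m/s².
v = √(2a·d) = √(2 × 3.822 × 43) = √328.692 = 18.1299 m/s.
= 18.1299 × 3.6 = 65.268 km/h.

Initial speed ≈ 65 km/h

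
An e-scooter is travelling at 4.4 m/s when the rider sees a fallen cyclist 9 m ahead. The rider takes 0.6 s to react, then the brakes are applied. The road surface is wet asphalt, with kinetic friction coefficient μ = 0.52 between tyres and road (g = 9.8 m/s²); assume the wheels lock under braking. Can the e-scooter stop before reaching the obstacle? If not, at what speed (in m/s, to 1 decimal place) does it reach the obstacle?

a = μg = 0.52 × 9.8 = 5.096 m/s².
Reaction distance = 4.4000 × 0.6 = 2.640 m.
Braking distance = v²/(2a) = 19.360 / 10.192 = 1.900 m.
Total stopping distance = 2.640 + 1.900 = 4.540 m, vs 9 m available — it stops with 9 − 4.540 = 4.460 m to spare.

Yes — it stops about 4.5 m short of the obstacle, so it never reaches it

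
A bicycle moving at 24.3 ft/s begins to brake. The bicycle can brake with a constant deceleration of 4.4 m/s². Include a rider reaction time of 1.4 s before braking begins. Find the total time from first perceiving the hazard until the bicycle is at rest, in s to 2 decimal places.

24.3 ft/s × 0.3048 = 7.4066 m/s.
Braking time = v/a = 7.4066 / 4.400 = 1.683 s.
Total = 1.4 + 1.683 = 3.083 s.

Total time ≈ 3.08 s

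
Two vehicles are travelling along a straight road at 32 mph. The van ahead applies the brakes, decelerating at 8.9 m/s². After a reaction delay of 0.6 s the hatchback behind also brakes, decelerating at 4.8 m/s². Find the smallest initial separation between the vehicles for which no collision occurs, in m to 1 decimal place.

Minimum gap ≈ 18.4 m

32 mph × 0.44704 = 14.3053 m/s.
Leader travels v²/(2a_L) = 204.642 / 17.800 = 11.497 m before stopping.
Follower covers v·t_r = 14.3053 × 0.6 = 8.583 m while reacting, then v²/(2a_F) = 204.642 / 9.600 = 21.317 m while braking, for a total of 8.583 + 21.317 = 29.900 m.
Since a_F ≤ a_L and the follower starts braking later, the follower is never slower than the leader, so the closest approach is when both have stopped.
Minimum gap = 29.900 − 11.497 = 18.403 m.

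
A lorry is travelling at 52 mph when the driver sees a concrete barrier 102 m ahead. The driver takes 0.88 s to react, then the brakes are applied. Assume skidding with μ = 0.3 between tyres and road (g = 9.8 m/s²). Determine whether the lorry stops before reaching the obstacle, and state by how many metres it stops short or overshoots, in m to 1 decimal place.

52 mph × 0.44704 = 23.2461 m/s.
a = μg = 0.3 × 9.8 = 2.940 m/s².
Reaction distance = 23.2461 × 0.88 = 20.457 m.
Braking distance = v²/(2a) = 540.381 / 5.880 = 91.902 m.
Total stopping distance = 20.457 + 91.902 = 112.359 m, vs 102 m available — it cannot stop in time and overshoots by 112.359 − 102 = 10.359 m.

No — it overshoots by 10.4 m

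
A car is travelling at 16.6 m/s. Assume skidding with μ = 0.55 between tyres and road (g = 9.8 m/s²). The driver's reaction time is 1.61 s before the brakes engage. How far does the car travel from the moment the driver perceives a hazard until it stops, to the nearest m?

a = μg = 0.55 × 9.8 = 5.390 m/s².
Reaction distance = v·t_r = 16.6000 × 1.61 = 26.726 m.
Braking distance = v²/(2a) = 16.6000² / (2 × 5.390) = 275.560 / 10.780 = 25.562 m.
Total = 26.726 + 25.562 = 52.288 m.

Total stopping distance ≈ 52 m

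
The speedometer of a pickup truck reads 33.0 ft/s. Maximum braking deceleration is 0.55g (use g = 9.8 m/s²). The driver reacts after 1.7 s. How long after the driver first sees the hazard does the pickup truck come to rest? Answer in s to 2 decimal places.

Total time ≈ 3.57 s

33 ft/s × 0.3048 = 10.0584 m/s.
a = 0.55 × 9.8 = 5.390 m/s².
Braking time = v/a = 10.0584 / 5.390 = 1.866 s.
Total = 1.7 + 1.866 = 3.566 s.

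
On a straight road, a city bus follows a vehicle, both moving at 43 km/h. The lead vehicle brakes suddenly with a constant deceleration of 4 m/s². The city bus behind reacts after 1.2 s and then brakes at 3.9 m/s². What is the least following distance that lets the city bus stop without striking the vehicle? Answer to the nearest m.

Minimum gap ≈ 15 m

43 km/h ÷ 3.6 = 11.9444 m/s.
Leader travels v²/(2a_L) = 142.669 / 8.000 = 17.834 m before stopping.
Follower covers v·t_r = 11.9444 × 1.2 = 14.333 m while reacting, then v²/(2a_F) = 142.669 / 7.800 = 18.291 m while braking, for a total of 14.333 + 18.291 = 32.624 m.
Since a_F ≤ a_L and the follower starts braking later, the follower is never slower than the leader, so the closest approach is when both have stopped.
Minimum gap = 32.624 − 17.834 = 14.790 m.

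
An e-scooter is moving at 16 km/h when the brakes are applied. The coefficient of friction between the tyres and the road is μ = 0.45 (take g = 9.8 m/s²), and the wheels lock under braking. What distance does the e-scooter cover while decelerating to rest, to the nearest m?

Braking distance ≈ 2 m

16 km/h ÷ 3.6 = 4.4444 m/s.
a = μg = 0.45 × 9.8 = 4.410 m/s².
Braking distance = v²/(2a) = 4.4444² / (2 × 4.410) = 19.753 / 8.820 = 2.240 m.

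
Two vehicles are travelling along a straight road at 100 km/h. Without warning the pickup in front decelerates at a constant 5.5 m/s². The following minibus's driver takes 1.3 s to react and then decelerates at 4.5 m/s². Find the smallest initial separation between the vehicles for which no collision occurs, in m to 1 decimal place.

Minimum gap ≈ 51.7 m

100 km/h ÷ 3.6 = 27.7778 m/s.
Leader travels v²/(2a_L) = 771.606 / 11.000 = 70.146 m before stopping.
Follower covers v·t_r = 27.7778 × 1.3 = 36.111 m while reacting, then v²/(2a_F) = 771.606 / 9.000 = 85.734 m while braking, for a total of 36.111 + 85.734 = 121.845 m.
Since a_F ≤ a_L and the follower starts braking later, the follower is never slower than the leader, so the closest approach is when both have stopped.
Minimum gap = 121.845 − 70.146 = 51.699 m.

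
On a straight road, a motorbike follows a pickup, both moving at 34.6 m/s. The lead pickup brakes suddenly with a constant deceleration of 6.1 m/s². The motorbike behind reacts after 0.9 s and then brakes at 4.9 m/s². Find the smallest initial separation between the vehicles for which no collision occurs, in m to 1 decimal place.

Minimum gap ≈ 55.2 m

Leader travels v²/(2a_L) = 1197.160 / 12.200 = 98.128 m before stopping.
Follower covers v·t_r = 34.6000 × 0.9 = 31.140 m while reacting, then v²/(2a_F) = 1197.160 / 9.800 = 122.159 m while braking, for a total of 31.140 + 122.159 = 153.299 m.
Since a_F ≤ a_L and the follower starts braking later, the follower is never slower than the leader, so the closest approach is when both have stopped.
Minimum gap = 153.299 − 98.128 = 55.171 m.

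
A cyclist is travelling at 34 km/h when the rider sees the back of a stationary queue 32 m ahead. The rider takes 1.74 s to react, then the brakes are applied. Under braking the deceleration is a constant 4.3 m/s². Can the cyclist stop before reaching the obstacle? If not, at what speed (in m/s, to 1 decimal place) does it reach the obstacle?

34 km/h ÷ 3.6 = 9.4444 m/s.
Reaction distance = 9.4444 × 1.74 = 16.433 m.
Braking distance = v²/(2a) = 89.197 / 8.600 = 10.372 m.
Total stopping distance = 16.433 + 10.372 = 26.805 m, vs 32 m available — it stops with 32 − 26.805 = 5.195 m to spare.

Yes — it stops about 5.2 m short of the obstacle, so it never reaches it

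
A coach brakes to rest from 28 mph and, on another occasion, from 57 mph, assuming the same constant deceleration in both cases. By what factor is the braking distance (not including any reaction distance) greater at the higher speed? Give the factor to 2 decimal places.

Braking distance d = v²/(2a), so with a fixed, d ∝ v².
Factor = (57/28)² = 2.0357² = 4.1441.

Factor ≈ 4.14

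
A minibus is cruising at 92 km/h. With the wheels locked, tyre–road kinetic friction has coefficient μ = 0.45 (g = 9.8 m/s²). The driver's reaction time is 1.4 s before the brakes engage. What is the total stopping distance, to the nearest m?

92 km/h ÷ 3.6 = 25.5556 m/s.
a = μg = 0.45 × 9.8 = 4.410 m/s².
Reaction distance = v·t_r = 25.5556 × 1.4 = 35.778 m.
Braking distance = v²/(2a) = 25.5556² / (2 × 4.410) = 653.089 / 8.820 = 74.046 m.
Total = 35.778 + 74.046 = 109.824 m.

Total stopping distance ≈ 110 m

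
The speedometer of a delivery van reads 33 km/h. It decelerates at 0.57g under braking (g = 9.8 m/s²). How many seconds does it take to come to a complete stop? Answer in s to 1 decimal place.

Braking time ≈ 1.6 s

33 km/h ÷ 3.6 = 9.1667 m/s.
a = 0.57 × 9.8 = 5.586 m/s².
Braking time = v/a = 9.1667 / 5.586 = 1.641 s.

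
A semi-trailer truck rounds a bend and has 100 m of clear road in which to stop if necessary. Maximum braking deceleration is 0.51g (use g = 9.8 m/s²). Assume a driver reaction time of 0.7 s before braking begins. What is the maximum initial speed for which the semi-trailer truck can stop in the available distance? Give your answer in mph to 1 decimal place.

Maximum speed ≈ 63.3 mph

a = 0.51 × 9.8 = 4.998 m/s².
Stopping distance: v·t_r + v²/(2a) = 100 with t_r = 0.7 s and a = 4.998 m/s².
So v² + 6.997 v − 999.60 = 0.
Positive root: v = −a·t_r + √((a·t_r)² + 2a·d) = −3.499 + √(12.243 + 999.60) = 28.3105 m/s.
28.3105 m/s ÷ 0.44704 = 63.329 mph.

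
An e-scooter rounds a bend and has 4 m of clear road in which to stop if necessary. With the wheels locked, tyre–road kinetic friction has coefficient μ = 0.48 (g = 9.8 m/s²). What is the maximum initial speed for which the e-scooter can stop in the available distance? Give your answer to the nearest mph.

a = μg = 0.48 × 9.8 = 4.704 m/s².
v²/(2a) = d ⇒ v = √(2 × 4.704 × 4) = √37.63 = 6.1343 m/s.
6.1343 m/s ÷ 0.44704 = 13.722 mph.

Maximum speed ≈ 14 mph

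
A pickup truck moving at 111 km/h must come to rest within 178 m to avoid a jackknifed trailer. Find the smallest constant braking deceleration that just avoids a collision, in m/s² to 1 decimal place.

111 km/h ÷ 3.6 = 30.8333 m/s.
v² = 2a·d ⇒ a = v²/(2d) = 30.8333² / (2 × 178.000) = 950.692 / 356.000 = 2.6705 m/s².

Required deceleration ≈ 2.7 m/s²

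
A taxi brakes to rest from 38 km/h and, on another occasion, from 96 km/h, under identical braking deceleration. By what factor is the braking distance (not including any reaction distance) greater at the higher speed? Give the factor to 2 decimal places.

Factor ≈ 6.38

Braking distance d = v²/(2a), so with a fixed, d ∝ v².
Factor = (96/38)² = 2.5263² = 6.3822.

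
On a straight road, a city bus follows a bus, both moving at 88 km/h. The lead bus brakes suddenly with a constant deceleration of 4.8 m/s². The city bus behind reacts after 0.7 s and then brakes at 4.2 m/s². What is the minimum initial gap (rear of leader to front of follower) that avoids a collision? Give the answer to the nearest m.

88 km/h ÷ 3.6 = 24.4444 m/s.
Leader travels v²/(2a_L) = 597.529 / 9.600 = 62.243 m before stopping.
Follower covers v·t_r = 24.4444 × 0.7 = 17.111 m while reacting, then v²/(2a_F) = 597.529 / 8.400 = 71.134 m while braking, for a total of 17.111 + 71.134 = 88.245 m.
Since a_F ≤ a_L and the follower starts braking later, the follower is never slower than the leader, so the closest approach is when both have stopped.
Minimum gap = 88.245 − 62.243 = 26.002 m.

Minimum gap ≈ 26 m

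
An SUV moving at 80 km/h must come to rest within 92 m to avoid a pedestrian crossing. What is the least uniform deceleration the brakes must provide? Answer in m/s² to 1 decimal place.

80 km/h ÷ 3.6 = 22.2222 m/s.
v² = 2a·d ⇒ a = v²/(2d) = 22.2222² / (2 × 92.000) = 493.826 / 184.000 = 2.6838 m/s².

Required deceleration ≈ 2.7 m/s²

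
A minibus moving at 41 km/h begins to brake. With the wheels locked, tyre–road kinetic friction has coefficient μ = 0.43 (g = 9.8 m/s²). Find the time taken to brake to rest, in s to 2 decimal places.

Braking time ≈ 2.70 s

41 km/h ÷ 3.6 = 11.3889 m/s.
a = μg = 0.43 × 9.8 = 4.214 m/s².
Braking time = v/a = 11.3889 / 4.214 = 2.703 s.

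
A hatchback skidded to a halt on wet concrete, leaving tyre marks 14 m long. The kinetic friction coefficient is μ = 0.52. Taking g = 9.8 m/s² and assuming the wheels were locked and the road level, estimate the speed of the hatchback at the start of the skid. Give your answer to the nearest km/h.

Deceleration a = μg = 0.52 × 9.8 = 5.096 m/s².
v = √(2a·d) = √(2 × 5.096 × 14) = √142.688 = 11.9452 m/s.
= 11.9452 × 3.6 = 43.003 km/h.

Initial speed ≈ 43 km/h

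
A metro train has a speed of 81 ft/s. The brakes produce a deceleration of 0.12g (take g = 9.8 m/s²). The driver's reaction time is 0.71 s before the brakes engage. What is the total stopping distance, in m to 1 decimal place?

Total stopping distance ≈ 276.7 m

81 ft/s × 0.3048 = 24.6888 m/s.
a = 0.12 × 9.8 = 1.176 m/s².
Reaction distance = v·t_r = 24.6888 × 0.71 = 17.529 m.
Braking distance = v²/(2a) = 24.6888² / (2 × 1.176) = 609.537 / 2.352 = 259.157 m.
Total = 17.529 + 259.157 = 276.686 m.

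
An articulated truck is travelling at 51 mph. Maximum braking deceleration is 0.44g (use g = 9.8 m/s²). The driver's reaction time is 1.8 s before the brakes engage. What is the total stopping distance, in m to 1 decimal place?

Total stopping distance ≈ 101.3 m

51 mph × 0.44704 = 22.7990 m/s.
a = 0.44 × 9.8 = 4.312 m/s².
Reaction distance = v·t_r = 22.7990 × 1.8 = 41.038 m.
Braking distance = v²/(2a) = 22.7990² / (2 × 4.312) = 519.794 / 8.624 = 60.273 m.
Total = 41.038 + 60.273 = 101.311 m.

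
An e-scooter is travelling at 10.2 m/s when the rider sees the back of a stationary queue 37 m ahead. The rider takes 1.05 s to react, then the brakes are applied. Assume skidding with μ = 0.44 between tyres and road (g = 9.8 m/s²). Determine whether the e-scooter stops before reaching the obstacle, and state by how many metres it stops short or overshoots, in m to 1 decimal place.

a = μg = 0.44 × 9.8 = 4.312 m/s².
Reaction distance = 10.2000 × 1.05 = 10.710 m.
Braking distance = v²/(2a) = 104.040 / 8.624 = 12.064 m.
Total stopping distance = 10.710 + 12.064 = 22.774 m, vs 37 m available — it stops with 37 − 22.774 = 14.226 m to spare.

Yes — it stops 14.2 m short of the obstacle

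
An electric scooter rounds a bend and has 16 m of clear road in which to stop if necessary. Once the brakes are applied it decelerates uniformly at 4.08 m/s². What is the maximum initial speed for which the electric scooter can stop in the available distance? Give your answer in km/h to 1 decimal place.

v²/(2a) = d ⇒ v = √(2 × 4.080 × 16) = √130.56 = 11.4263 m/s.
11.4263 m/s × 3.6 = 41.135 km/h.

Maximum speed ≈ 41.1 km/h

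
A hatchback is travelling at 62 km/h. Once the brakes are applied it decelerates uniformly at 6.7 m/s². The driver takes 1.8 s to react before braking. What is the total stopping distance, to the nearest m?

62 km/h ÷ 3.6 = 17.2222 m/s.
Reaction distance = v·t_r = 17.2222 × 1.8 = 31.000 m.
Braking distance = v²/(2a) = 17.2222² / (2 × 6.700) = 296.604 / 13.400 = 22.135 m.
Total = 31.000 + 22.135 = 53.135 m.

Total stopping distance ≈ 53 m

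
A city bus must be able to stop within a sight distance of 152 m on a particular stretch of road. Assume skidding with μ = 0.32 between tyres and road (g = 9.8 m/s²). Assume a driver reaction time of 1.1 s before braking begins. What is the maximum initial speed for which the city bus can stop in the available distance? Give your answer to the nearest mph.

a = μg = 0.32 × 9.8 = 3.136 m/s².
Stopping distance: v·t_r + v²/(2a) = 152 with t_r = 1.1 s and a = 3.136 m/s².
So v² + 6.899 v − 953.34 = 0.
Positive root: v = −a·t_r + √((a·t_r)² + 2a·d) = −3.450 + √(11.903 + 953.34) = 27.6184 m/s.
27.6184 m/s ÷ 0.44704 = 61.781 mph.

Maximum speed ≈ 62 mph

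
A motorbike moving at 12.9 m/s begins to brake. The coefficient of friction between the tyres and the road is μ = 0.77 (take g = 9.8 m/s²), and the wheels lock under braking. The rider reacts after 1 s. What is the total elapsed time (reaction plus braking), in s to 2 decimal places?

a = μg = 0.77 × 9.8 = 7.546 m/s².
Braking time = v/a = 12.9000 / 7.546 = 1.710 s.
Total = 1 + 1.710 = 2.710 s.

Total time ≈ 2.71 s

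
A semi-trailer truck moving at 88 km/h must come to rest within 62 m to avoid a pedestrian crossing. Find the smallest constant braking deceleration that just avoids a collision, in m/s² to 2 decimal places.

88 km/h ÷ 3.6 = 24.4444 m/s.
v² = 2a·d ⇒ a = v²/(2d) = 24.4444² / (2 × 62.000) = 597.529 / 124.000 = 4.8188 m/s².

Required deceleration ≈ 4.82 m/s²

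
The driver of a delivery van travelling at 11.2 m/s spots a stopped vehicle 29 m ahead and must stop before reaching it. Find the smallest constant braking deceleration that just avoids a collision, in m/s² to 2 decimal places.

v² = 2a·d ⇒ a = v²/(2d) = 11.2000² / (2 × 29.000) = 125.440 / 58.000 = 2.1628 m/s².

Required deceleration ≈ 2.16 m/s²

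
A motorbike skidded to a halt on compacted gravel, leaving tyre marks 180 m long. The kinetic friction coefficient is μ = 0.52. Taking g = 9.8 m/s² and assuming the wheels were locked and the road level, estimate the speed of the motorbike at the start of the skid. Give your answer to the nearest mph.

Initial speed ≈ 96 mph

Deceleration a = μg = 0.52 × 9.8 = 5.096 m/s².
v = √(2a·d) = √(2 × 5.096 × 180) = √1834.560 = 42.8318 m/s.
= 42.8318 ÷ 0.44704 = 95.812 mph.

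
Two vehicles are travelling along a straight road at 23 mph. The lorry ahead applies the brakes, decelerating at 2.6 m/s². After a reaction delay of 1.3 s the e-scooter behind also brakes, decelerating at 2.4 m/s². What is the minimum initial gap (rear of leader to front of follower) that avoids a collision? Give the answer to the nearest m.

23 mph × 0.44704 = 10.2819 m/s.
Leader travels v²/(2a_L) = 105.717 / 5.200 = 20.330 m before stopping.
Follower covers v·t_r = 10.2819 × 1.3 = 13.366 m while reacting, then v²/(2a_F) = 105.717 / 4.800 = 22.024 m while braking, for a total of 13.366 + 22.024 = 35.390 m.
Since a_F ≤ a_L and the follower starts braking later, the follower is never slower than the leader, so the closest approach is when both have stopped.
Minimum gap = 35.390 − 20.330 = 15.060 m.

Minimum gap ≈ 15 m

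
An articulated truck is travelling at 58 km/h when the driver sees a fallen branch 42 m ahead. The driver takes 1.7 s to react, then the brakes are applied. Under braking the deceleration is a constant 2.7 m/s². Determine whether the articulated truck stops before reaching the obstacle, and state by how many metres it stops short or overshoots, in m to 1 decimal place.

58 km/h ÷ 3.6 = 16.1111 m/s.
Reaction distance = 16.1111 × 1.7 = 27.389 m.
Braking distance = v²/(2a) = 259.568 / 5.400 = 48.068 m.
Total stopping distance = 27.389 + 48.068 = 75.457 m, vs 42 m available — it cannot stop in time and overshoots by 75.457 − 42 = 33.457 m.

No — it overshoots by 33.5 m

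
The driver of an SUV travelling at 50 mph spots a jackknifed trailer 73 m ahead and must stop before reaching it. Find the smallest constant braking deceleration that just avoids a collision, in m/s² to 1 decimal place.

50 mph × 0.44704 = 22.3520 m/s.
v² = 2a·d ⇒ a = v²/(2d) = 22.3520² / (2 × 73.000) = 499.612 / 146.000 = 3.4220 m/s².

Required deceleration ≈ 3.4 m/s²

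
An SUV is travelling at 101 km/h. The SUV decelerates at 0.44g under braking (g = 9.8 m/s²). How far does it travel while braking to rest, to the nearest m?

101 km/h ÷ 3.6 = 28.0556 m/s.
a = 0.44 × 9.8 = 4.312 m/s².
Braking distance = v²/(2a) = 28.0556² / (2 × 4.312) = 787.117 / 8.624 = 91.271 m.

Braking distance ≈ 91 m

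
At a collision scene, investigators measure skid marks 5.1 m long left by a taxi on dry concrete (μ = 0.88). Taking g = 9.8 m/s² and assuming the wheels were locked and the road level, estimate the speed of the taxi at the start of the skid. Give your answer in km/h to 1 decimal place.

Deceleration a = μg = 0.88 × 9.8 = 8.624 m/s².
v = √(2a·d) = √(2 × 8.624 × 5.1) = √87.965 = 9.3790 m/s.
= 9.3790 × 3.6 = 33.764 km/h.

Initial speed ≈ 33.8 km/h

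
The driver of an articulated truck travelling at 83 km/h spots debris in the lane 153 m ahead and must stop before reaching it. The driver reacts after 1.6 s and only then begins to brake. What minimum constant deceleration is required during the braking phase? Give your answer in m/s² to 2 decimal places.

83 km/h ÷ 3.6 = 23.0556 m/s.
Distance covered during reaction = 23.0556 × 1.6 = 36.889 m.
Distance available for braking: 153 − 36.889 = 116.111 m.
v² = 2a·d ⇒ a = v²/(2d) = 23.0556² / (2 × 116.111) = 531.561 / 232.222 = 2.2890 m/s².

Required deceleration ≈ 2.29 m/s²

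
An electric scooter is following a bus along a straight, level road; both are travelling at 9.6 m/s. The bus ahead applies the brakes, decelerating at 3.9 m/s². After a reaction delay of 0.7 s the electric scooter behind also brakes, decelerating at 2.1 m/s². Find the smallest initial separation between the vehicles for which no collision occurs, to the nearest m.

Minimum gap ≈ 17 m

Leader travels v²/(2a_L) = 92.160 / 7.800 = 11.815 m before stopping.
Follower covers v·t_r = 9.6000 × 0.7 = 6.720 m while reacting, then v²/(2a_F) = 92.160 / 4.200 = 21.943 m while braking, for a total of 6.720 + 21.943 = 28.663 m.
Since a_F ≤ a_L and the follower starts braking later, the follower is never slower than the leader, so the closest approach is when both have stopped.
Minimum gap = 28.663 − 11.815 = 16.848 m.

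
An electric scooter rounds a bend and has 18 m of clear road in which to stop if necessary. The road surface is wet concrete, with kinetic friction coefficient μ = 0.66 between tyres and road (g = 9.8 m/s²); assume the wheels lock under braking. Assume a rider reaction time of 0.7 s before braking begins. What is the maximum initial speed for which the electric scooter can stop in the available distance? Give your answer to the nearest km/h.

a = μg = 0.66 × 9.8 = 6.468 m/s².
Stopping distance: v·t_r + v²/(2a) = 18 with t_r = 0.7 s and a = 6.468 m/s².
So v² + 9.055 v − 232.85 = 0.
Positive root: v = −a·t_r + √((a·t_r)² + 2a·d) = −4.528 + √(20.503 + 232.85) = 11.3891 m/s.
11.3891 m/s × 3.6 = 41.001 km/h.

Maximum speed ≈ 41 km/h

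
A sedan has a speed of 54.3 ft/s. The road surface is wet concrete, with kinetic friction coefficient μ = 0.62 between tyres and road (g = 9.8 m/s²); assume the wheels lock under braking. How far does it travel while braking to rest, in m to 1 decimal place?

54.3 ft/s × 0.3048 = 16.5506 m/s.
a = μg = 0.62 × 9.8 = 6.076 m/s².
Braking distance = v²/(2a) = 16.5506² / (2 × 6.076) = 273.922 / 12.152 = 22.541 m.

Braking distance ≈ 22.5 m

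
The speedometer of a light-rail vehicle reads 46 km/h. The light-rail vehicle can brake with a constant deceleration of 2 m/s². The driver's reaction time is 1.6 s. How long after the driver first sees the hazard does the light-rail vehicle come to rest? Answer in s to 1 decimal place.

Total time ≈ 8.0 s

46 km/h ÷ 3.6 = 12.7778 m/s.
Braking time = v/a = 12.7778 / 2.000 = 6.389 s.
Total = 1.6 + 6.389 = 7.989 s.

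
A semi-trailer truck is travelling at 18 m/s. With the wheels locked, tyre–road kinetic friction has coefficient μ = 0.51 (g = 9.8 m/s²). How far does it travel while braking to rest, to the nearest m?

Braking distance ≈ 32 m

a = μg = 0.51 × 9.8 = 4.998 m/s².
Braking distance = v²/(2a) = 18.0000² / (2 × 4.998) = 324.000 / 9.996 = 32.413 m.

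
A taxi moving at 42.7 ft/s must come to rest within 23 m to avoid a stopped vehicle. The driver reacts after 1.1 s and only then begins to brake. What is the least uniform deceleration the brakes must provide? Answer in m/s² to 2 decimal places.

42.7 ft/s × 0.3048 = 13.0150 m/s.
Distance covered during reaction = 13.0150 × 1.1 = 14.317 m.
Distance available for braking: 23 − 14.317 = 8.683 m.
v² = 2a·d ⇒ a = v²/(2d) = 13.0150² / (2 × 8.683) = 169.390 / 17.366 = 9.7541 m/s².

Required deceleration ≈ 9.75 m/s²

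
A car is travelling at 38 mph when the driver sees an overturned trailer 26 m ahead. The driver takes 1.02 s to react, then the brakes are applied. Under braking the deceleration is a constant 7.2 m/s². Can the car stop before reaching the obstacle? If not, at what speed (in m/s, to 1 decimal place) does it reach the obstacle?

No — it strikes the obstacle at 12.8 m/s

38 mph × 0.44704 = 16.9875 m/s.
Reaction distance = 16.9875 × 1.02 = 17.327 m.
Braking distance needed to stop: v²/(2a) = 288.575 / 14.400 = 20.040 m, so total needed = 17.327 + 20.040 = 37.367 m > 26 m — it cannot stop.
Distance remaining when braking begins: 26 − 17.327 = 8.673 m.
v² = v₀² − 2a·d = 288.575 − 2 × 7.200 × 8.673 = 163.684 m²/s².
v = √163.684 = 12.794 m/s.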